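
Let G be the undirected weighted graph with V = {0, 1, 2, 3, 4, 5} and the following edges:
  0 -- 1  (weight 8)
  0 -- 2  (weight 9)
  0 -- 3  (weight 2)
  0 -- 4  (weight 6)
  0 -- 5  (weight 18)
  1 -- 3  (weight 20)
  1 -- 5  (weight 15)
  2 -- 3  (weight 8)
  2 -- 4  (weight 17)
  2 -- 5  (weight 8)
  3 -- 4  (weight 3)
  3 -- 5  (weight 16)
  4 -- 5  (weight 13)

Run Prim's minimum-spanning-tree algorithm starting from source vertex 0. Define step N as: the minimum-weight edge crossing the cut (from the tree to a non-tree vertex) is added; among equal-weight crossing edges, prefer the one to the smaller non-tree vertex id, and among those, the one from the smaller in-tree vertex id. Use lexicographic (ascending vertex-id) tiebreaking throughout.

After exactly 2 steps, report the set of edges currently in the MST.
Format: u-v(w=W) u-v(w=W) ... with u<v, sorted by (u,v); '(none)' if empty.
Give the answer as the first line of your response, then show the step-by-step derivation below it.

0-3(w=2) 3-4(w=3)

step 1: add edge 0-3 (w=2); MST = {0-3(w=2)}
step 2: add edge 3-4 (w=3); MST = {0-3(w=2) 3-4(w=3)}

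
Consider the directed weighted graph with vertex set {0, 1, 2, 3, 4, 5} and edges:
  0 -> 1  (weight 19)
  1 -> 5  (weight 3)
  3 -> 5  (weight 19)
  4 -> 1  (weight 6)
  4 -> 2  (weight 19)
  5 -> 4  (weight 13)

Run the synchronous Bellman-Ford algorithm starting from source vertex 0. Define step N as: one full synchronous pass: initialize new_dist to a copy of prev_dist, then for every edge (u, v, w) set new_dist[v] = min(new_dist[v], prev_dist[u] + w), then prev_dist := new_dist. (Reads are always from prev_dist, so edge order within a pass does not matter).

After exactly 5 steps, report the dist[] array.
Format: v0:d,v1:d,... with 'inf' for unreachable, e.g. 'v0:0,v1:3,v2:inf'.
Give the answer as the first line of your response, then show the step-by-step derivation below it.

v0:0,v1:19,v2:54,v3:inf,v4:35,v5:22

step 1: dist = v0:0,v1:19,v2:inf,v3:inf,v4:inf,v5:inf
step 2: dist = v0:0,v1:19,v2:inf,v3:inf,v4:inf,v5:22
step 3: dist = v0:0,v1:19,v2:inf,v3:inf,v4:35,v5:22
step 4: dist = v0:0,v1:19,v2:54,v3:inf,v4:35,v5:22
step 5: dist = v0:0,v1:19,v2:54,v3:inf,v4:35,v5:22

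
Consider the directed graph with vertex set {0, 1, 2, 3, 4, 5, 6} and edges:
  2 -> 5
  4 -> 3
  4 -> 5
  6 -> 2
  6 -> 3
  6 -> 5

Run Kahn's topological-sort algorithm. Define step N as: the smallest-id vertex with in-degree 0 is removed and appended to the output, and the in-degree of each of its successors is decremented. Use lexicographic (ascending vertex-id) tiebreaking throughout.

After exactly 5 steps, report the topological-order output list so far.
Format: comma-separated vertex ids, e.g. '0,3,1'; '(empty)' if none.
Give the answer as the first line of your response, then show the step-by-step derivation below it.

0,1,4,6,2

step 1: output 0; order=[0]; indeg=(0,0,1,2,0,3,0)
step 2: output 1; order=[0,1]; indeg=(0,0,1,2,0,3,0)
step 3: output 4; order=[0,1,4]; indeg=(0,0,1,1,0,2,0)
step 4: output 6; order=[0,1,4,6]; indeg=(0,0,0,0,0,1,0)
step 5: output 2; order=[0,1,4,6,2]; indeg=(0,0,0,0,0,0,0)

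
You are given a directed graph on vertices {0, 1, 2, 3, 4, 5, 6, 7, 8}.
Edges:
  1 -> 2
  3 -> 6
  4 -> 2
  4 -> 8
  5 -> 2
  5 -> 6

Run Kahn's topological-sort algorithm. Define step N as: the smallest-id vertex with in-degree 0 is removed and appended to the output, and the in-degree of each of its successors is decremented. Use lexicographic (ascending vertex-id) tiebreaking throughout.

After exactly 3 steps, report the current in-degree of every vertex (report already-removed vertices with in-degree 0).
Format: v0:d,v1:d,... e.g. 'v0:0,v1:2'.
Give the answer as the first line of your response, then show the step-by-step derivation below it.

v0:0,v1:0,v2:2,v3:0,v4:0,v5:0,v6:1,v7:0,v8:1

step 1: output 0; order=[0]; indeg=(0,0,3,0,0,0,2,0,1)
step 2: output 1; order=[0,1]; indeg=(0,0,2,0,0,0,2,0,1)
step 3: output 3; order=[0,1,3]; indeg=(0,0,2,0,0,0,1,0,1)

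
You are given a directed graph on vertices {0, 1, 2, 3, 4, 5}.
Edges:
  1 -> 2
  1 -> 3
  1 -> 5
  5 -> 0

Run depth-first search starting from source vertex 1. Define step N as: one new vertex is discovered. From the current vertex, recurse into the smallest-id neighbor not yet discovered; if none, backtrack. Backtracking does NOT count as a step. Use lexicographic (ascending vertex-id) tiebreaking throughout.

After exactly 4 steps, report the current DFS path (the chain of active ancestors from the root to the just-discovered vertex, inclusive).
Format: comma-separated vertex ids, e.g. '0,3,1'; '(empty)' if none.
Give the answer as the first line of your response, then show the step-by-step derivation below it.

1,5

step 1: discover 1; path=1; order=1
step 2: discover 2; path=1>2; order=1,2
step 3: discover 3; path=1>3; order=1,2,3
step 4: discover 5; path=1>5; order=1,2,3,5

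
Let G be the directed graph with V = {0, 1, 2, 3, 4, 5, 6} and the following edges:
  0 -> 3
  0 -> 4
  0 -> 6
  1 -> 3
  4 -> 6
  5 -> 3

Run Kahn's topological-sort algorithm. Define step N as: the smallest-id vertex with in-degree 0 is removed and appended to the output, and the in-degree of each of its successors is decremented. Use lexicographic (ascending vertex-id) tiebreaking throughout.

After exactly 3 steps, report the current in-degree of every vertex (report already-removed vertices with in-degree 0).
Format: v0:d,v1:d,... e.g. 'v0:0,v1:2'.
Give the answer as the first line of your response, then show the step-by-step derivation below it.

v0:0,v1:0,v2:0,v3:1,v4:0,v5:0,v6:1

step 1: output 0; order=[0]; indeg=(0,0,0,2,0,0,1)
step 2: output 1; order=[0,1]; indeg=(0,0,0,1,0,0,1)
step 3: output 2; order=[0,1,2]; indeg=(0,0,0,1,0,0,1)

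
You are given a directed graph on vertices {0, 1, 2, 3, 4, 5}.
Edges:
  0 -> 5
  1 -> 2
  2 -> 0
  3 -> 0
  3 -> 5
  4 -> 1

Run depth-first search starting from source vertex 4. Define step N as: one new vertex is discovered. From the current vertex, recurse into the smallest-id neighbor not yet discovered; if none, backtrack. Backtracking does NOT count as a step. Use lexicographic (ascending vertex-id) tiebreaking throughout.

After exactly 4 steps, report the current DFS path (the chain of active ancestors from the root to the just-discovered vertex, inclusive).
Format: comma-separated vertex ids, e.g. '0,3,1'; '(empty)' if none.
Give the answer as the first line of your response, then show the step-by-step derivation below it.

4,1,2,0

step 1: discover 4; path=4; order=4
step 2: discover 1; path=4>1; order=4,1
step 3: discover 2; path=4>1>2; order=4,1,2
step 4: discover 0; path=4>1>2>0; order=4,1,2,0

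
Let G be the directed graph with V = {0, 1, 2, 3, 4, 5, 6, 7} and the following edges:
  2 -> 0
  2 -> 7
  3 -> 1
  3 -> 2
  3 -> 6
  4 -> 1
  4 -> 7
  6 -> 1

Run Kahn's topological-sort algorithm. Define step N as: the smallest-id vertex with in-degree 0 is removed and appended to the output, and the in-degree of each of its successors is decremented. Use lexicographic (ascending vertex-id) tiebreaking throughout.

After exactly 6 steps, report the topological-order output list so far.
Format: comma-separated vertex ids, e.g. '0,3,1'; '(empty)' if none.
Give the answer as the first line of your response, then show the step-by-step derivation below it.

3,2,0,4,5,6

step 1: output 3; order=[3]; indeg=(1,2,0,0,0,0,0,2)
step 2: output 2; order=[3,2]; indeg=(0,2,0,0,0,0,0,1)
step 3: output 0; order=[3,2,0]; indeg=(0,2,0,0,0,0,0,1)
step 4: output 4; order=[3,2,0,4]; indeg=(0,1,0,0,0,0,0,0)
step 5: output 5; order=[3,2,0,4,5]; indeg=(0,1,0,0,0,0,0,0)
step 6: output 6; order=[3,2,0,4,5,6]; indeg=(0,0,0,0,0,0,0,0)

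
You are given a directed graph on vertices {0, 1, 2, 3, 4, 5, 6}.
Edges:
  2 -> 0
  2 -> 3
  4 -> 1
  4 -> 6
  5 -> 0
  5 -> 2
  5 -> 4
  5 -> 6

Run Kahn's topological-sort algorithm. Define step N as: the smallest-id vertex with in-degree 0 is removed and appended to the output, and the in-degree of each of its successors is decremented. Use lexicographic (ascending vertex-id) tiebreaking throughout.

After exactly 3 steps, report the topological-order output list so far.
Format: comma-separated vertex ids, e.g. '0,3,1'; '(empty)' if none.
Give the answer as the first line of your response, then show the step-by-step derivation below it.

5,2,0

step 1: output 5; order=[5]; indeg=(1,1,0,1,0,0,1)
step 2: output 2; order=[5,2]; indeg=(0,1,0,0,0,0,1)
step 3: output 0; order=[5,2,0]; indeg=(0,1,0,0,0,0,1)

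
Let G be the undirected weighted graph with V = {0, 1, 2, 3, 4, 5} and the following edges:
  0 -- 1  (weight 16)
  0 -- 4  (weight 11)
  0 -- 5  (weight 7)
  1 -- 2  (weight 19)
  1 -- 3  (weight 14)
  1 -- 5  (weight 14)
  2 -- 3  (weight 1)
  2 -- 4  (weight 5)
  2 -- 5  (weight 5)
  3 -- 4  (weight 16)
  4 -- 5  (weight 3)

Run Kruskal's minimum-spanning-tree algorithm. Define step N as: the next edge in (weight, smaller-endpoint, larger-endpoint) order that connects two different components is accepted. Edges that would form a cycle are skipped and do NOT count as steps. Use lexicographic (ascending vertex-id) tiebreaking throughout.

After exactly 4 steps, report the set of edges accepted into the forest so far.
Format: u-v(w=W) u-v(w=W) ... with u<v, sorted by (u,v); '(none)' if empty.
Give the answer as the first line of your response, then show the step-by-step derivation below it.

0-5(w=7) 2-3(w=1) 2-4(w=5) 4-5(w=3)

step 1: add edge 2-3 (w=1); MST = {2-3(w=1)}
step 2: add edge 4-5 (w=3); MST = {2-3(w=1) 4-5(w=3)}
step 3: add edge 2-4 (w=5); MST = {2-3(w=1) 2-4(w=5) 4-5(w=3)}
step 4: add edge 0-5 (w=7); MST = {0-5(w=7) 2-3(w=1) 2-4(w=5) 4-5(w=3)}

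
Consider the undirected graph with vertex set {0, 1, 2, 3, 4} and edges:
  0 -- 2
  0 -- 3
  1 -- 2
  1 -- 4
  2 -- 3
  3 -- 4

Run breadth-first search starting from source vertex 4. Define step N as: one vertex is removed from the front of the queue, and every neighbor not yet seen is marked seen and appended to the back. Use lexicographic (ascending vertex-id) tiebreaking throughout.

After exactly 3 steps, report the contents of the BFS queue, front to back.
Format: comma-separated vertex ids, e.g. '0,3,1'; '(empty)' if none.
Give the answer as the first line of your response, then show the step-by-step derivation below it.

2,0

step 1: dequeue 4; queue=[1,3]; order=4
step 2: dequeue 1; queue=[3,2]; order=4,1
step 3: dequeue 3; queue=[2,0]; order=4,1,3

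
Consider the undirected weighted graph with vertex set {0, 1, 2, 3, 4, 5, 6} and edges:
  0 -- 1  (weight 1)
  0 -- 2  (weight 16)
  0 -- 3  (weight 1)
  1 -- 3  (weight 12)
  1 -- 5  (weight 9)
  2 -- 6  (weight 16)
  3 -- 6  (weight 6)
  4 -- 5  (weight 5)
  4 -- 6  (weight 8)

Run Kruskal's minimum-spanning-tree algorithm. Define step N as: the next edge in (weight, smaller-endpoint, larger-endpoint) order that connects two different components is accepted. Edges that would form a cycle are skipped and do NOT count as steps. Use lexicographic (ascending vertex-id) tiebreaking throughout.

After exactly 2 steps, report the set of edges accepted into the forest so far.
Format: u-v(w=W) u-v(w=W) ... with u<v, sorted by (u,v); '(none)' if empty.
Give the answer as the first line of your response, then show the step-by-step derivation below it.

0-1(w=1) 0-3(w=1)

step 1: add edge 0-1 (w=1); MST = {0-1(w=1)}
step 2: add edge 0-3 (w=1); MST = {0-1(w=1) 0-3(w=1)}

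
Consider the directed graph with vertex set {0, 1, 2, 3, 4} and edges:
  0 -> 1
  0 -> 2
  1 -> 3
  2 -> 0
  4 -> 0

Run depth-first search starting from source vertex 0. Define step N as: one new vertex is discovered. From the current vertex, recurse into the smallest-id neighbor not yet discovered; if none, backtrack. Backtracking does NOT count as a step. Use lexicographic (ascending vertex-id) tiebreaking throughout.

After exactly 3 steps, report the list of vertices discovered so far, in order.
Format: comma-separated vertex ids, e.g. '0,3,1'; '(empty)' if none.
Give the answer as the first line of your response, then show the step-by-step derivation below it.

0,1,3

step 1: discover 0; path=0; order=0
step 2: discover 1; path=0>1; order=0,1
step 3: discover 3; path=0>1>3; order=0,1,3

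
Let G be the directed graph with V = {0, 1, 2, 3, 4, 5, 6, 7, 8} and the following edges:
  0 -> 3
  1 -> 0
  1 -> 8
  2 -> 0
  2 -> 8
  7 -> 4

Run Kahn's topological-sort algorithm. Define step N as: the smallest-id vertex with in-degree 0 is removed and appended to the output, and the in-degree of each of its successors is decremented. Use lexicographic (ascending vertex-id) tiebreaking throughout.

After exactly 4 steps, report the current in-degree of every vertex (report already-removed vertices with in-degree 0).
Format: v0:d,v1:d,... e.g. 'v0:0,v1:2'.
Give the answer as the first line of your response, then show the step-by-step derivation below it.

v0:0,v1:0,v2:0,v3:0,v4:1,v5:0,v6:0,v7:0,v8:0

step 1: output 1; order=[1]; indeg=(1,0,0,1,1,0,0,0,1)
step 2: output 2; order=[1,2]; indeg=(0,0,0,1,1,0,0,0,0)
step 3: output 0; order=[1,2,0]; indeg=(0,0,0,0,1,0,0,0,0)
step 4: output 3; order=[1,2,0,3]; indeg=(0,0,0,0,1,0,0,0,0)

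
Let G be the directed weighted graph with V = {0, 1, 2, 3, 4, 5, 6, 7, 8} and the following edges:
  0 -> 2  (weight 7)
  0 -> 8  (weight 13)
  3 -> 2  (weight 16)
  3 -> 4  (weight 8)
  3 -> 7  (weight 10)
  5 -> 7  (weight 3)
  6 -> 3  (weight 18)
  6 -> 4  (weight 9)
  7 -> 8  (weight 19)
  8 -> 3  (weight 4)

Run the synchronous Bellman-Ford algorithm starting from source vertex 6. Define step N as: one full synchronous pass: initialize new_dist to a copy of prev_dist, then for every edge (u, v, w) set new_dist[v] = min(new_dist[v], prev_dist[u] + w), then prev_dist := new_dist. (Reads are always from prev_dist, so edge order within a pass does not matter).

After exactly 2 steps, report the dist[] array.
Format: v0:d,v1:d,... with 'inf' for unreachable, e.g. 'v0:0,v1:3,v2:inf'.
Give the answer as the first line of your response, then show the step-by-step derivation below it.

v0:inf,v1:inf,v2:34,v3:18,v4:9,v5:inf,v6:0,v7:28,v8:inf

step 1: dist = v0:inf,v1:inf,v2:inf,v3:18,v4:9,v5:inf,v6:0,v7:inf,v8:inf
step 2: dist = v0:inf,v1:inf,v2:34,v3:18,v4:9,v5:inf,v6:0,v7:28,v8:inf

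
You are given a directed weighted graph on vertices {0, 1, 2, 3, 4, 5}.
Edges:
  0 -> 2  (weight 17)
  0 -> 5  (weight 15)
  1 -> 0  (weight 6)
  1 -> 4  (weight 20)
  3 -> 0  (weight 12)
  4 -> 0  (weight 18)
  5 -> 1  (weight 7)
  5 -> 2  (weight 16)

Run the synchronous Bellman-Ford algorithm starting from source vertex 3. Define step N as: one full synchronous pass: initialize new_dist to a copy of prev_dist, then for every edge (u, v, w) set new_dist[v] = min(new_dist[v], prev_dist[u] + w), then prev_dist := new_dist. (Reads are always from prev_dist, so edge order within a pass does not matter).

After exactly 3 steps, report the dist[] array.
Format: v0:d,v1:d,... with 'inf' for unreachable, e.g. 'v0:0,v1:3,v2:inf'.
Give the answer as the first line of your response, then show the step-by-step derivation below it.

v0:12,v1:34,v2:29,v3:0,v4:inf,v5:27

step 1: dist = v0:12,v1:inf,v2:inf,v3:0,v4:inf,v5:inf
step 2: dist = v0:12,v1:inf,v2:29,v3:0,v4:inf,v5:27
step 3: dist = v0:12,v1:34,v2:29,v3:0,v4:inf,v5:27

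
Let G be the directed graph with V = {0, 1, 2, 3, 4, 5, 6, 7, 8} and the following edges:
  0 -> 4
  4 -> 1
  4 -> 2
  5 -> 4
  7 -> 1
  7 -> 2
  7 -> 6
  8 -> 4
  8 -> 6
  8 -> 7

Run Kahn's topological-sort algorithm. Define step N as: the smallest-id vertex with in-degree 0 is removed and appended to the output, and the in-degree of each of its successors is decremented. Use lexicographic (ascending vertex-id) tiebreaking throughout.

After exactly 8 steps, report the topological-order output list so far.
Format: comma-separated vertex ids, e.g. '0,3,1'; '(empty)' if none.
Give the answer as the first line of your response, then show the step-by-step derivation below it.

0,3,5,8,4,7,1,2

step 1: output 0; order=[0]; indeg=(0,2,2,0,2,0,2,1,0)
step 2: output 3; order=[0,3]; indeg=(0,2,2,0,2,0,2,1,0)
step 3: output 5; order=[0,3,5]; indeg=(0,2,2,0,1,0,2,1,0)
step 4: output 8; order=[0,3,5,8]; indeg=(0,2,2,0,0,0,1,0,0)
step 5: output 4; order=[0,3,5,8,4]; indeg=(0,1,1,0,0,0,1,0,0)
step 6: output 7; order=[0,3,5,8,4,7]; indeg=(0,0,0,0,0,0,0,0,0)
step 7: output 1; order=[0,3,5,8,4,7,1]; indeg=(0,0,0,0,0,0,0,0,0)
step 8: output 2; order=[0,3,5,8,4,7,1,2]; indeg=(0,0,0,0,0,0,0,0,0)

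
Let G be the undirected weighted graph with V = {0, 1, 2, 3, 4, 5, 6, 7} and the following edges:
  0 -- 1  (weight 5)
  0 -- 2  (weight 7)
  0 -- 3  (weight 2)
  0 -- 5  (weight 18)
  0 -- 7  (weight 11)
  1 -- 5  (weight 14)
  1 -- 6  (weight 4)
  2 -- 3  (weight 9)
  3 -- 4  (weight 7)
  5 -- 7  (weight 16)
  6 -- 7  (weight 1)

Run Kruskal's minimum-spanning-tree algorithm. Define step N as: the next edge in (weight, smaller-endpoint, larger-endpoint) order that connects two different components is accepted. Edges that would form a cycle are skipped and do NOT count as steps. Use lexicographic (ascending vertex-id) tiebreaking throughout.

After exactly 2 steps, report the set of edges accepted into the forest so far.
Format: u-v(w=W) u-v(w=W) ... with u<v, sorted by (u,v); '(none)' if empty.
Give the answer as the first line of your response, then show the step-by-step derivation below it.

0-3(w=2) 6-7(w=1)

step 1: add edge 6-7 (w=1); MST = {6-7(w=1)}
step 2: add edge 0-3 (w=2); MST = {0-3(w=2) 6-7(w=1)}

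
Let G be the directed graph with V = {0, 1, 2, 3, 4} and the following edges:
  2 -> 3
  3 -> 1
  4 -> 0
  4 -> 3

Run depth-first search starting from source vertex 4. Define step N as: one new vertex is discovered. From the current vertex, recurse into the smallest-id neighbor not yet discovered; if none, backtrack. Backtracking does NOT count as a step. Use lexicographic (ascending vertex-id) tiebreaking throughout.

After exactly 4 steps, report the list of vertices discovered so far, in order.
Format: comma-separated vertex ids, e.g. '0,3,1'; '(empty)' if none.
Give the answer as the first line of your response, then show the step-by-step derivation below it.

4,0,3,1

step 1: discover 4; path=4; order=4
step 2: discover 0; path=4>0; order=4,0
step 3: discover 3; path=4>3; order=4,0,3
step 4: discover 1; path=4>3>1; order=4,0,3,1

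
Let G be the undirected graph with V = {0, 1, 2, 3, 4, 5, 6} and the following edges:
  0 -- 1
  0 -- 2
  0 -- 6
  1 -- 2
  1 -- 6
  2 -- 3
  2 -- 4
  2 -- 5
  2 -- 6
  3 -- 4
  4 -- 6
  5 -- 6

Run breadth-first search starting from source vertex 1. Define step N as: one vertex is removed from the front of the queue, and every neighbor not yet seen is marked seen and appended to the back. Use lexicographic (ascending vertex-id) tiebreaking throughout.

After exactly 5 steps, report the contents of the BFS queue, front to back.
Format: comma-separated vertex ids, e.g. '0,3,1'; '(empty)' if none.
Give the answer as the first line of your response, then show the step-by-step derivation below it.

4,5

step 1: dequeue 1; queue=[0,2,6]; order=1
step 2: dequeue 0; queue=[2,6]; order=1,0
step 3: dequeue 2; queue=[6,3,4,5]; order=1,0,2
step 4: dequeue 6; queue=[3,4,5]; order=1,0,2,6
step 5: dequeue 3; queue=[4,5]; order=1,0,2,6,3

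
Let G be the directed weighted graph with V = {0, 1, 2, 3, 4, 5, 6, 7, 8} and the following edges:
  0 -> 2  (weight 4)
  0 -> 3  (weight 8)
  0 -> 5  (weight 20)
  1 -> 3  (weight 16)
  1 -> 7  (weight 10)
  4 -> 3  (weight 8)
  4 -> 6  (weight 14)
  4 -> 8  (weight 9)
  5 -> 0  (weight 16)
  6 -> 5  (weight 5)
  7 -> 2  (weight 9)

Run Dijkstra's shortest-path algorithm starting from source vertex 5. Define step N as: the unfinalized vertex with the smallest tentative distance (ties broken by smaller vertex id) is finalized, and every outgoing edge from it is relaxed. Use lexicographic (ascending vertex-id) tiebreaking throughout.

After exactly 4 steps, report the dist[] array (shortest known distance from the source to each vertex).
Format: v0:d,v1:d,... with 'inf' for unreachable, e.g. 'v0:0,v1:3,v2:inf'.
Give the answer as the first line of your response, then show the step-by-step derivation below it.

v0:16,v1:inf,v2:20,v3:24,v4:inf,v5:0,v6:inf,v7:inf,v8:inf

step 1: dist = v0:16,v1:inf,v2:inf,v3:inf,v4:inf,v5:0,v6:inf,v7:inf,v8:inf
step 2: dist = v0:16,v1:inf,v2:20,v3:24,v4:inf,v5:0,v6:inf,v7:inf,v8:inf
step 3: dist = v0:16,v1:inf,v2:20,v3:24,v4:inf,v5:0,v6:inf,v7:inf,v8:inf
step 4: dist = v0:16,v1:inf,v2:20,v3:24,v4:inf,v5:0,v6:inf,v7:inf,v8:inf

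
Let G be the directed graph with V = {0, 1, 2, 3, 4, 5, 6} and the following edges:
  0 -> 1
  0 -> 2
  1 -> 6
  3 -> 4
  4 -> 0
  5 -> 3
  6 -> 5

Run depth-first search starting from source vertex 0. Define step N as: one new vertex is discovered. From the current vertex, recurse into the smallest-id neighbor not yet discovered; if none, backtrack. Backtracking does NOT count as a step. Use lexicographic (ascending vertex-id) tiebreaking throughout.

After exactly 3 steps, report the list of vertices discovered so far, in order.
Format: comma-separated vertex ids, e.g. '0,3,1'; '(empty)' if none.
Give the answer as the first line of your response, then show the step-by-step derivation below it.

0,1,6

step 1: discover 0; path=0; order=0
step 2: discover 1; path=0>1; order=0,1
step 3: discover 6; path=0>1>6; order=0,1,6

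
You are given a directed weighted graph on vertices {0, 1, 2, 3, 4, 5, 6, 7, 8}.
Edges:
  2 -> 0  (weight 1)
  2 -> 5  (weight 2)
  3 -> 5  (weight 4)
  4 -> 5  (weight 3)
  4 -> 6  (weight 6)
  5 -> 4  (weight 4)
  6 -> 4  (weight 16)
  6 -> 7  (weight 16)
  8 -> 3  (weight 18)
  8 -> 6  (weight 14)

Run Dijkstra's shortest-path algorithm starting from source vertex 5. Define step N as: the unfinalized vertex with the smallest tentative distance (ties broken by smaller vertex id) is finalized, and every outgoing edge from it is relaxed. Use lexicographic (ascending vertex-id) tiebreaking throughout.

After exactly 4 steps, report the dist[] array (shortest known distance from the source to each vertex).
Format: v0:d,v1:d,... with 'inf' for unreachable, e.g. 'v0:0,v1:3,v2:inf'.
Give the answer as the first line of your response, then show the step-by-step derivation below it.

v0:inf,v1:inf,v2:inf,v3:inf,v4:4,v5:0,v6:10,v7:26,v8:inf

step 1: dist = v0:inf,v1:inf,v2:inf,v3:inf,v4:4,v5:0,v6:inf,v7:inf,v8:inf
step 2: dist = v0:inf,v1:inf,v2:inf,v3:inf,v4:4,v5:0,v6:10,v7:inf,v8:inf
step 3: dist = v0:inf,v1:inf,v2:inf,v3:inf,v4:4,v5:0,v6:10,v7:26,v8:inf
step 4: dist = v0:inf,v1:inf,v2:inf,v3:inf,v4:4,v5:0,v6:10,v7:26,v8:inf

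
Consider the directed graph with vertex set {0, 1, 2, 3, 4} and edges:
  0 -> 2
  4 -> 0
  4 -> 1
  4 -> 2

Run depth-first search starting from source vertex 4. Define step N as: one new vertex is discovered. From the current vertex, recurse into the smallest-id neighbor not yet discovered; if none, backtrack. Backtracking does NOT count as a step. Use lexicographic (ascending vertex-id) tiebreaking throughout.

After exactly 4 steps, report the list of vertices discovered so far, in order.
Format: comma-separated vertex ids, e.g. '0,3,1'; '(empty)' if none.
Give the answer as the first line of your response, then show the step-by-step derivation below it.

4,0,2,1

step 1: discover 4; path=4; order=4
step 2: discover 0; path=4>0; order=4,0
step 3: discover 2; path=4>0>2; order=4,0,2
step 4: discover 1; path=4>1; order=4,0,2,1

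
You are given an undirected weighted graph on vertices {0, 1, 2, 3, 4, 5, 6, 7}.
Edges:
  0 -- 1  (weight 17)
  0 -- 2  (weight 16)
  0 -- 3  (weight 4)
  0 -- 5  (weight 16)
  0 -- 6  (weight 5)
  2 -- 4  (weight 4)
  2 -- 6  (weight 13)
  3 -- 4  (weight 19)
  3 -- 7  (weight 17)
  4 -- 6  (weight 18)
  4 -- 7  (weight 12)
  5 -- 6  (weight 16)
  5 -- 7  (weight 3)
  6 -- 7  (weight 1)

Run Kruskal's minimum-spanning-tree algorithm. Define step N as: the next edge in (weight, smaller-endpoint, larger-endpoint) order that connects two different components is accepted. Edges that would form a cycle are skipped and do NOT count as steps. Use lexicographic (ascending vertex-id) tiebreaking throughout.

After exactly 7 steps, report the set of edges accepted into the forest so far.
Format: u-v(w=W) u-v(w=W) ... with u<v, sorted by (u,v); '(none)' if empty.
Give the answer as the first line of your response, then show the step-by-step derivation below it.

0-1(w=17) 0-3(w=4) 0-6(w=5) 2-4(w=4) 4-7(w=12) 5-7(w=3) 6-7(w=1)

step 1: add edge 6-7 (w=1); MST = {6-7(w=1)}
step 2: add edge 5-7 (w=3); MST = {5-7(w=3) 6-7(w=1)}
step 3: add edge 0-3 (w=4); MST = {0-3(w=4) 5-7(w=3) 6-7(w=1)}
step 4: add edge 2-4 (w=4); MST = {0-3(w=4) 2-4(w=4) 5-7(w=3) 6-7(w=1)}
step 5: add edge 0-6 (w=5); MST = {0-3(w=4) 0-6(w=5) 2-4(w=4) 5-7(w=3) 6-7(w=1)}
step 6: add edge 4-7 (w=12); MST = {0-3(w=4) 0-6(w=5) 2-4(w=4) 4-7(w=12) 5-7(w=3) 6-7(w=1)}
step 7: add edge 0-1 (w=17); MST = {0-1(w=17) 0-3(w=4) 0-6(w=5) 2-4(w=4) 4-7(w=12) 5-7(w=3) 6-7(w=1)}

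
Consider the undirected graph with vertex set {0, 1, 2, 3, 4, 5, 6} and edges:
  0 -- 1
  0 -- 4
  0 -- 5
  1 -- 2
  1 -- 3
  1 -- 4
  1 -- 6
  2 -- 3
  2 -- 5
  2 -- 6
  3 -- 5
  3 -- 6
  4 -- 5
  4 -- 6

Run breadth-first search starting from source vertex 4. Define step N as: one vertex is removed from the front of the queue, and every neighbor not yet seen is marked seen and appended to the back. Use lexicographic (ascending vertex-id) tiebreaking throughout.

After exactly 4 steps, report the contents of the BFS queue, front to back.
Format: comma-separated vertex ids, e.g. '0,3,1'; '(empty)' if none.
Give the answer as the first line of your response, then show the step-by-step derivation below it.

6,2,3

step 1: dequeue 4; queue=[0,1,5,6]; order=4
step 2: dequeue 0; queue=[1,5,6]; order=4,0
step 3: dequeue 1; queue=[5,6,2,3]; order=4,0,1
step 4: dequeue 5; queue=[6,2,3]; order=4,0,1,5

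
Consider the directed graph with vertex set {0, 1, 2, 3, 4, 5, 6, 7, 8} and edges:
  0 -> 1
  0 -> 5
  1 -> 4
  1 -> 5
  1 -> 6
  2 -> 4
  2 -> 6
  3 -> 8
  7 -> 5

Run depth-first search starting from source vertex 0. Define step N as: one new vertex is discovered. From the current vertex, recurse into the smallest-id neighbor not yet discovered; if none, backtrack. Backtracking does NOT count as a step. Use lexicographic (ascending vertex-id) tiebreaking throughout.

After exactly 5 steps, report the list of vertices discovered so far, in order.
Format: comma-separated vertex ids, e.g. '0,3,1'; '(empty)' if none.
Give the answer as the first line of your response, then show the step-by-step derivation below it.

0,1,4,5,6

step 1: discover 0; path=0; order=0
step 2: discover 1; path=0>1; order=0,1
step 3: discover 4; path=0>1>4; order=0,1,4
step 4: discover 5; path=0>1>5; order=0,1,4,5
step 5: discover 6; path=0>1>6; order=0,1,4,5,6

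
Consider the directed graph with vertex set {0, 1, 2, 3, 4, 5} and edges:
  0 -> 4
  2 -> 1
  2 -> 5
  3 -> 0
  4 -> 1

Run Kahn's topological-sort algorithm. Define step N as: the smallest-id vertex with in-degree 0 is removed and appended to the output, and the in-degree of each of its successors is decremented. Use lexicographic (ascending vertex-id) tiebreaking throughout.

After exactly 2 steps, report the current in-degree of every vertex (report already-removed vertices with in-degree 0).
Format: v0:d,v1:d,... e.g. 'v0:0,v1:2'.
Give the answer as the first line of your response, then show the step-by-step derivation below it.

v0:0,v1:1,v2:0,v3:0,v4:1,v5:0

step 1: output 2; order=[2]; indeg=(1,1,0,0,1,0)
step 2: output 3; order=[2,3]; indeg=(0,1,0,0,1,0)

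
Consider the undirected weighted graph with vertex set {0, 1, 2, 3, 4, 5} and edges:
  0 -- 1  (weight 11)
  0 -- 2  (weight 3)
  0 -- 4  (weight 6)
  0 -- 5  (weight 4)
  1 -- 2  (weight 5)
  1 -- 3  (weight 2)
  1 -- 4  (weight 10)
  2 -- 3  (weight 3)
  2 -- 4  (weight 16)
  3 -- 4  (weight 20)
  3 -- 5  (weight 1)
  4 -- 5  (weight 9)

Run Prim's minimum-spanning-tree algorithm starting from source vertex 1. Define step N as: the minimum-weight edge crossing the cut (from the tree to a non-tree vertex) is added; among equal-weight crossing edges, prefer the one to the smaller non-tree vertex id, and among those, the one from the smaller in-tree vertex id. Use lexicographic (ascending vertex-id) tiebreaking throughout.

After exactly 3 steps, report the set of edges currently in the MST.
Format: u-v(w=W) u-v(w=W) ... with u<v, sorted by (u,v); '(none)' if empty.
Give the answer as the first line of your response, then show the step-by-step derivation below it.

1-3(w=2) 2-3(w=3) 3-5(w=1)

step 1: add edge 1-3 (w=2); MST = {1-3(w=2)}
step 2: add edge 3-5 (w=1); MST = {1-3(w=2) 3-5(w=1)}
step 3: add edge 2-3 (w=3); MST = {1-3(w=2) 2-3(w=3) 3-5(w=1)}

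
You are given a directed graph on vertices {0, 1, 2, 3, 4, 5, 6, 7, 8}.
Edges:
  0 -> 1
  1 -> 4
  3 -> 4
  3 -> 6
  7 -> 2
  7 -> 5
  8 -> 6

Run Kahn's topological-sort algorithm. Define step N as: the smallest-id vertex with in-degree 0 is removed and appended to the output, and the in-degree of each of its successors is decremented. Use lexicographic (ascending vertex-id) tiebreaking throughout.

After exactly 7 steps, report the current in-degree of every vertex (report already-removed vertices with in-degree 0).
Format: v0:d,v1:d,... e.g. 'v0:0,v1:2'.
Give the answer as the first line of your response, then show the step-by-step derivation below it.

v0:0,v1:0,v2:0,v3:0,v4:0,v5:0,v6:1,v7:0,v8:0

step 1: output 0; order=[0]; indeg=(0,0,1,0,2,1,2,0,0)
step 2: output 1; order=[0,1]; indeg=(0,0,1,0,1,1,2,0,0)
step 3: output 3; order=[0,1,3]; indeg=(0,0,1,0,0,1,1,0,0)
step 4: output 4; order=[0,1,3,4]; indeg=(0,0,1,0,0,1,1,0,0)
step 5: output 7; order=[0,1,3,4,7]; indeg=(0,0,0,0,0,0,1,0,0)
step 6: output 2; order=[0,1,3,4,7,2]; indeg=(0,0,0,0,0,0,1,0,0)
step 7: output 5; order=[0,1,3,4,7,2,5]; indeg=(0,0,0,0,0,0,1,0,0)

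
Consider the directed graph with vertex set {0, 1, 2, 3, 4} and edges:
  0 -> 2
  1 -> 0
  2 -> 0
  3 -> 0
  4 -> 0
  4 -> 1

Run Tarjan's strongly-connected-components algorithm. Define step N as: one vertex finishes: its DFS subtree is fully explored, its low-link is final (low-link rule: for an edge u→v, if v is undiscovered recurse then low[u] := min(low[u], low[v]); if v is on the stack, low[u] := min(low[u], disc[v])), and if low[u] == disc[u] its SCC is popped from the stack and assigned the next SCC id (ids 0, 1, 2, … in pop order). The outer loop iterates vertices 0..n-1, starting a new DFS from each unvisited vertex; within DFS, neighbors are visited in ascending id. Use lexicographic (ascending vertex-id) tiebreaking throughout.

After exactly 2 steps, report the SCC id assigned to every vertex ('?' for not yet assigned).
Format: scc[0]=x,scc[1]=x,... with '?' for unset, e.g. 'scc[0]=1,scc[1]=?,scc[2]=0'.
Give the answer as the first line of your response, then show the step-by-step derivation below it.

scc[0]=0,scc[1]=?,scc[2]=0,scc[3]=?,scc[4]=?

step 1: low=(low[0]=0,low[1]=?,low[2]=0,low[3]=?,low[4]=?); scc=(scc[0]=?,scc[1]=?,scc[2]=?,scc[3]=?,scc[4]=?)
step 2: low=(low[0]=0,low[1]=?,low[2]=0,low[3]=?,low[4]=?); scc=(scc[0]=0,scc[1]=?,scc[2]=0,scc[3]=?,scc[4]=?)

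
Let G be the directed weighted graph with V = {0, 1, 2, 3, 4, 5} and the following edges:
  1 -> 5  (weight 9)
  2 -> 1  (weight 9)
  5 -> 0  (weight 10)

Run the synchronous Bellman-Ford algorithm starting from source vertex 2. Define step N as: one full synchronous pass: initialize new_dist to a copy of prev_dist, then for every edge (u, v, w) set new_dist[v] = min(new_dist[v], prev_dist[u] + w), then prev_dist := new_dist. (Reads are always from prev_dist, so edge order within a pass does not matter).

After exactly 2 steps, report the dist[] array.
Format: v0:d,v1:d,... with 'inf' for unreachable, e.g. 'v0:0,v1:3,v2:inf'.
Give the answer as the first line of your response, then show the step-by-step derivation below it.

v0:inf,v1:9,v2:0,v3:inf,v4:inf,v5:18

step 1: dist = v0:inf,v1:9,v2:0,v3:inf,v4:inf,v5:inf
step 2: dist = v0:inf,v1:9,v2:0,v3:inf,v4:inf,v5:18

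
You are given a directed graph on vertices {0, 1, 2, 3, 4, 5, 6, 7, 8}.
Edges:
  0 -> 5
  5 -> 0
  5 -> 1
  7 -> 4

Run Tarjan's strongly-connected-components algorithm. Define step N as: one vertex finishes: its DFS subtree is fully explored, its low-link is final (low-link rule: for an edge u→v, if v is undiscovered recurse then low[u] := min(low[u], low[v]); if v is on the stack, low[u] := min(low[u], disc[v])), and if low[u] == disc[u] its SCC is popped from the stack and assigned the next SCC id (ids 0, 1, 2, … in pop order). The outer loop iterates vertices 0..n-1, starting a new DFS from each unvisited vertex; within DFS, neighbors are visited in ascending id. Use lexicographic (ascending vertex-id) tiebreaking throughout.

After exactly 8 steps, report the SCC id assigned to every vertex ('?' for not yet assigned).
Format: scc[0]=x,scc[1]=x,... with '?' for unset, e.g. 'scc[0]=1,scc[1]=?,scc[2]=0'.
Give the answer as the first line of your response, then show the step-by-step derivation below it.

scc[0]=1,scc[1]=0,scc[2]=2,scc[3]=3,scc[4]=4,scc[5]=1,scc[6]=5,scc[7]=6,scc[8]=?

step 1: low=(low[0]=0,low[1]=2,low[2]=?,low[3]=?,low[4]=?,low[5]=0,low[6]=?,low[7]=?,low[8]=?); scc=(scc[0]=?,scc[1]=0,scc[2]=?,scc[3]=?,scc[4]=?,scc[5]=?,scc[6]=?,scc[7]=?,scc[8]=?)
step 2: low=(low[0]=0,low[1]=2,low[2]=?,low[3]=?,low[4]=?,low[5]=0,low[6]=?,low[7]=?,low[8]=?); scc=(scc[0]=?,scc[1]=0,scc[2]=?,scc[3]=?,scc[4]=?,scc[5]=?,scc[6]=?,scc[7]=?,scc[8]=?)
step 3: low=(low[0]=0,low[1]=2,low[2]=?,low[3]=?,low[4]=?,low[5]=0,low[6]=?,low[7]=?,low[8]=?); scc=(scc[0]=1,scc[1]=0,scc[2]=?,scc[3]=?,scc[4]=?,scc[5]=1,scc[6]=?,scc[7]=?,scc[8]=?)
step 4: low=(low[0]=0,low[1]=2,low[2]=3,low[3]=?,low[4]=?,low[5]=0,low[6]=?,low[7]=?,low[8]=?); scc=(scc[0]=1,scc[1]=0,scc[2]=2,scc[3]=?,scc[4]=?,scc[5]=1,scc[6]=?,scc[7]=?,scc[8]=?)
step 5: low=(low[0]=0,low[1]=2,low[2]=3,low[3]=4,low[4]=?,low[5]=0,low[6]=?,low[7]=?,low[8]=?); scc=(scc[0]=1,scc[1]=0,scc[2]=2,scc[3]=3,scc[4]=?,scc[5]=1,scc[6]=?,scc[7]=?,scc[8]=?)
step 6: low=(low[0]=0,low[1]=2,low[2]=3,low[3]=4,low[4]=5,low[5]=0,low[6]=?,low[7]=?,low[8]=?); scc=(scc[0]=1,scc[1]=0,scc[2]=2,scc[3]=3,scc[4]=4,scc[5]=1,scc[6]=?,scc[7]=?,scc[8]=?)
step 7: low=(low[0]=0,low[1]=2,low[2]=3,low[3]=4,low[4]=5,low[5]=0,low[6]=6,low[7]=?,low[8]=?); scc=(scc[0]=1,scc[1]=0,scc[2]=2,scc[3]=3,scc[4]=4,scc[5]=1,scc[6]=5,scc[7]=?,scc[8]=?)
step 8: low=(low[0]=0,low[1]=2,low[2]=3,low[3]=4,low[4]=5,low[5]=0,low[6]=6,low[7]=7,low[8]=?); scc=(scc[0]=1,scc[1]=0,scc[2]=2,scc[3]=3,scc[4]=4,scc[5]=1,scc[6]=5,scc[7]=6,scc[8]=?)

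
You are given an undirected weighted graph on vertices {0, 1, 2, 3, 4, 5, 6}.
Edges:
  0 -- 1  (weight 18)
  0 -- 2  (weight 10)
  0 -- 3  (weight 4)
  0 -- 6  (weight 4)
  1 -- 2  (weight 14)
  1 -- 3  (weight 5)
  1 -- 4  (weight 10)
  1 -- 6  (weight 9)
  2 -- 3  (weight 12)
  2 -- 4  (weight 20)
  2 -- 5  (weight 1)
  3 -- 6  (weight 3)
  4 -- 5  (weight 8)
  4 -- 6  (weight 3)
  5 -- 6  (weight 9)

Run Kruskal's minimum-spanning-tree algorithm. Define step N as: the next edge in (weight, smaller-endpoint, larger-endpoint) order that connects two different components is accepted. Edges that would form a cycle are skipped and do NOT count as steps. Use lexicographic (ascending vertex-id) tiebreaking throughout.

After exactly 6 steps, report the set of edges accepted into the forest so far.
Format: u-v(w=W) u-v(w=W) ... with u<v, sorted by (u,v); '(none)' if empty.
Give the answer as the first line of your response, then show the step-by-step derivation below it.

0-3(w=4) 1-3(w=5) 2-5(w=1) 3-6(w=3) 4-5(w=8) 4-6(w=3)

step 1: add edge 2-5 (w=1); MST = {2-5(w=1)}
step 2: add edge 3-6 (w=3); MST = {2-5(w=1) 3-6(w=3)}
step 3: add edge 4-6 (w=3); MST = {2-5(w=1) 3-6(w=3) 4-6(w=3)}
step 4: add edge 0-3 (w=4); MST = {0-3(w=4) 2-5(w=1) 3-6(w=3) 4-6(w=3)}
step 5: add edge 1-3 (w=5); MST = {0-3(w=4) 1-3(w=5) 2-5(w=1) 3-6(w=3) 4-6(w=3)}
step 6: add edge 4-5 (w=8); MST = {0-3(w=4) 1-3(w=5) 2-5(w=1) 3-6(w=3) 4-5(w=8) 4-6(w=3)}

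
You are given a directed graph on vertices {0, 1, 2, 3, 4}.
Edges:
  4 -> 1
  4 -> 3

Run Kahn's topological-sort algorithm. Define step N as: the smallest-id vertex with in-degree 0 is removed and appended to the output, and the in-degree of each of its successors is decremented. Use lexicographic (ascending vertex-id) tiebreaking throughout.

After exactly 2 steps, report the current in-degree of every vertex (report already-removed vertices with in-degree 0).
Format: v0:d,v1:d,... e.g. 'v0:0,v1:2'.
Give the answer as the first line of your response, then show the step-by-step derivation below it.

v0:0,v1:1,v2:0,v3:1,v4:0

step 1: output 0; order=[0]; indeg=(0,1,0,1,0)
step 2: output 2; order=[0,2]; indeg=(0,1,0,1,0)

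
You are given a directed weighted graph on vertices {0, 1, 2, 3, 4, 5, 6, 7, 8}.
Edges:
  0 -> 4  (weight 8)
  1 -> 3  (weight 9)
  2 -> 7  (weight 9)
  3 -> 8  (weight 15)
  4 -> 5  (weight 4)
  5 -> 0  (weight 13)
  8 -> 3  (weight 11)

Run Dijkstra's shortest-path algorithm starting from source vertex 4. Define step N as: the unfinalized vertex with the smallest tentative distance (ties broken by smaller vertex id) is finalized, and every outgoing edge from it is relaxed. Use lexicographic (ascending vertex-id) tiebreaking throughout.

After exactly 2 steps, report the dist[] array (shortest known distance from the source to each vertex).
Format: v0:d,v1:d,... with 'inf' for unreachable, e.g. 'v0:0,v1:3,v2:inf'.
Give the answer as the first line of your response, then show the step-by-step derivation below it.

v0:17,v1:inf,v2:inf,v3:inf,v4:0,v5:4,v6:inf,v7:inf,v8:inf

step 1: dist = v0:inf,v1:inf,v2:inf,v3:inf,v4:0,v5:4,v6:inf,v7:inf,v8:inf
step 2: dist = v0:17,v1:inf,v2:inf,v3:inf,v4:0,v5:4,v6:inf,v7:inf,v8:inf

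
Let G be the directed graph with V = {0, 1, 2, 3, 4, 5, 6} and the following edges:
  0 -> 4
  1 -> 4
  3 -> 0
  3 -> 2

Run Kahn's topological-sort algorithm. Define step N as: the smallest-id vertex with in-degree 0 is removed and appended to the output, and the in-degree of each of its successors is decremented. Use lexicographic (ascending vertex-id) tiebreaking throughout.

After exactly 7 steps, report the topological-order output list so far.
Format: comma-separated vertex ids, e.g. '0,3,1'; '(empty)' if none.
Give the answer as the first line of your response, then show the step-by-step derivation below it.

1,3,0,2,4,5,6

step 1: output 1; order=[1]; indeg=(1,0,1,0,1,0,0)
step 2: output 3; order=[1,3]; indeg=(0,0,0,0,1,0,0)
step 3: output 0; order=[1,3,0]; indeg=(0,0,0,0,0,0,0)
step 4: output 2; order=[1,3,0,2]; indeg=(0,0,0,0,0,0,0)
step 5: output 4; order=[1,3,0,2,4]; indeg=(0,0,0,0,0,0,0)
step 6: output 5; order=[1,3,0,2,4,5]; indeg=(0,0,0,0,0,0,0)
step 7: output 6; order=[1,3,0,2,4,5,6]; indeg=(0,0,0,0,0,0,0)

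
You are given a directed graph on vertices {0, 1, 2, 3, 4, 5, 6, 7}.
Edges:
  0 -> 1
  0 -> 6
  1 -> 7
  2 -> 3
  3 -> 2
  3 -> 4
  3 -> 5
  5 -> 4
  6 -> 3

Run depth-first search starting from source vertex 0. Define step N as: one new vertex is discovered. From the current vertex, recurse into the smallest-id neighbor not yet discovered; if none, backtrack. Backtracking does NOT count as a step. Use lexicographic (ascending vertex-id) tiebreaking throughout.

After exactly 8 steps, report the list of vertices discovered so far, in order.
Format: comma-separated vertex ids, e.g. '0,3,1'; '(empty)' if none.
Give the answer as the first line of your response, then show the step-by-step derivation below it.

0,1,7,6,3,2,4,5

step 1: discover 0; path=0; order=0
step 2: discover 1; path=0>1; order=0,1
step 3: discover 7; path=0>1>7; order=0,1,7
step 4: discover 6; path=0>6; order=0,1,7,6
step 5: discover 3; path=0>6>3; order=0,1,7,6,3
step 6: discover 2; path=0>6>3>2; order=0,1,7,6,3,2
step 7: discover 4; path=0>6>3>4; order=0,1,7,6,3,2,4
step 8: discover 5; path=0>6>3>5; order=0,1,7,6,3,2,4,5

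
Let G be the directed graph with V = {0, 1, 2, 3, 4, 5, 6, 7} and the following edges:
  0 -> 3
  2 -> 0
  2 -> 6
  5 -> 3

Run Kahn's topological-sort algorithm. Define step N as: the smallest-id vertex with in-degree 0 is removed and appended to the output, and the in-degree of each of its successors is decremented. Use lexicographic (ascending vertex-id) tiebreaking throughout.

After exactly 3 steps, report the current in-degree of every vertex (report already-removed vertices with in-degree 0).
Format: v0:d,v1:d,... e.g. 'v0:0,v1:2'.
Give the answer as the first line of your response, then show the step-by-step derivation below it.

v0:0,v1:0,v2:0,v3:1,v4:0,v5:0,v6:0,v7:0

step 1: output 1; order=[1]; indeg=(1,0,0,2,0,0,1,0)
step 2: output 2; order=[1,2]; indeg=(0,0,0,2,0,0,0,0)
step 3: output 0; order=[1,2,0]; indeg=(0,0,0,1,0,0,0,0)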